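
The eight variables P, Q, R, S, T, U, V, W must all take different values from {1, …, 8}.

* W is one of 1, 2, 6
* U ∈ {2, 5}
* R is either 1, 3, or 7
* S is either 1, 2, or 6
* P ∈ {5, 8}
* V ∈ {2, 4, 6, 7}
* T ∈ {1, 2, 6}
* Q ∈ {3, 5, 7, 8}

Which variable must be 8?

P

Among the 8 variables, 4 fits only V (and all 8 values in {1, 2, 3, 4, 5, 6, 7, 8} must be used), so V = 4.
S, T, W share exactly the 3 values {1, 2, 6}; by pigeonhole those values go to them, so strike 1, 2, 6 from R, U.
U has just one choice, so U = 5. Remove 5 from P, Q.
So 8 goes to P.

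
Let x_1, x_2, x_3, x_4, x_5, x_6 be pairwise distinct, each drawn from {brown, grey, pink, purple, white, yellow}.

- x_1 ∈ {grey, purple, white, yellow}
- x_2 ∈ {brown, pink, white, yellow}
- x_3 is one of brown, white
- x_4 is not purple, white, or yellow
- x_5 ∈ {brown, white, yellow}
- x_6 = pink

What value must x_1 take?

purple

x_6 has just one choice, so x_6 = pink. Strike pink from x_2, x_4.
Among the 5 still-open variables, purple fits only x_1 (and all 5 values in {brown, grey, purple, white, yellow} must be used), so x_1 = purple.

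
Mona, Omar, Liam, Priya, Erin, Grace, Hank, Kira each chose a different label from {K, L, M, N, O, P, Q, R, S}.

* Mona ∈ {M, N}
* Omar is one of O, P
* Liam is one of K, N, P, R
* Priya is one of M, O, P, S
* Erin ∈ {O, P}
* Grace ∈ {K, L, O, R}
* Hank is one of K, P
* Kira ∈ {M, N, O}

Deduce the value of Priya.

The 8 variables draw from only 8 values {K, L, M, N, O, P, R, S}, so each is used; only Grace can be L, hence Grace = L.
Among the 7 still-open variables, R fits only Liam (and all 7 values in {K, M, N, O, P, R, S} must be used), so Liam = R.
The 6 still-open variables together cover exactly {K, M, N, O, P, S} — 6 values for 6 variables — and K appears only in Hank's list, so Hank = K.
The 5 still-open variables draw from only 5 values {M, N, O, P, S}, so each is used; only Priya can be S, hence Priya = S.

S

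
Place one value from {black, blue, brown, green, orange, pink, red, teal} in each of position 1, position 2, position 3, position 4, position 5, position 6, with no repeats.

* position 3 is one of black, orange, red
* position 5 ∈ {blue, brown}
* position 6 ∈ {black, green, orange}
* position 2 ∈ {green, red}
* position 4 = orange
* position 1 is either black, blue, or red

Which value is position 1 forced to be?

position 4 has just one choice, so position 4 = orange. So position 3, position 6 can't be orange.
Among the 5 still-open variables, brown fits only position 5 (and all 5 values in {black, blue, brown, green, red} must be used), so position 5 = brown.
The 4 still-open variables together cover exactly {black, blue, green, red} — 4 values for 4 variables — and blue appears only in position 1's list, so position 1 = blue.

blue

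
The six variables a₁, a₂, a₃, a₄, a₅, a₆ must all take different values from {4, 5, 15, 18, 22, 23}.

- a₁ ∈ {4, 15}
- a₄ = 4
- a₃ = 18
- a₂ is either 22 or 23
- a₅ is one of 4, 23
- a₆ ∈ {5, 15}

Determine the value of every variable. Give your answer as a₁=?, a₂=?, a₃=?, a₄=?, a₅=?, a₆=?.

a₁=15, a₂=22, a₃=18, a₄=4, a₅=23, a₆=5

a₃ must be 18 (only option left).
a₄ has just one choice, so a₄ = 4. Remove 4 from a₁, a₅.
a₅ must be 23 (only option left). Eliminate 23 elsewhere: a₂.
a₁'s domain is down to {15}, so a₁ = 15. Strike 15 from a₆.
a₂ has just one choice, so a₂ = 22.
a₆ has just one choice, so a₆ = 5.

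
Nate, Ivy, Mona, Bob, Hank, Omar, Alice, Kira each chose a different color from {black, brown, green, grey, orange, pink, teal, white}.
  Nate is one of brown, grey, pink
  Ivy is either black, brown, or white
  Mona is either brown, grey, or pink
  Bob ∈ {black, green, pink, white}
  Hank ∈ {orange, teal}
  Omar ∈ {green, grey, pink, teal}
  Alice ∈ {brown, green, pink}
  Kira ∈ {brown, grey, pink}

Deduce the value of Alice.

green

The 8 variables draw from only 8 values {black, brown, green, grey, orange, pink, teal, white}, so each is used; only Hank can be orange, hence Hank = orange.
The 7 still-open variables together cover exactly {black, brown, green, grey, pink, teal, white} — 7 values for 7 variables — and teal appears only in Omar's list, so Omar = teal.
Nate, Mona, Kira share exactly the 3 values {brown, grey, pink}; by pigeonhole those values go to them, so strike brown, grey, pink from Ivy, Bob, Alice.
So Alice = green.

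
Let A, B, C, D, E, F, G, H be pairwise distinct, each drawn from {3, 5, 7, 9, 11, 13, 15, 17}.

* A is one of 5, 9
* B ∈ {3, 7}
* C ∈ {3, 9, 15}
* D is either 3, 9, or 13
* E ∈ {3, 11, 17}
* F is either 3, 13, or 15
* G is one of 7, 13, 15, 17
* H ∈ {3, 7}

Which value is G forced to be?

The 8 variables draw from only 8 values {3, 5, 7, 9, 11, 13, 15, 17}, so each is used; only A can be 5, hence A = 5.
The 7 still-open variables together cover exactly {3, 7, 9, 11, 13, 15, 17} — 7 values for 7 variables — and 11 appears only in E's list, so E = 11.
The 6 still-open variables together cover exactly {3, 7, 9, 13, 15, 17} — 6 values for 6 variables — and 17 appears only in G's list, so G = 17.

17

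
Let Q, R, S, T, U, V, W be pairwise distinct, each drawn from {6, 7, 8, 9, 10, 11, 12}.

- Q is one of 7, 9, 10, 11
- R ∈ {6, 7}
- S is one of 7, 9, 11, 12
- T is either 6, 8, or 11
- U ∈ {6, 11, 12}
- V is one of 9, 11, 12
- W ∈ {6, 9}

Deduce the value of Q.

10

Among the 7 variables, 8 fits only T (and all 7 values in {6, 7, 8, 9, 10, 11, 12} must be used), so T = 8.
The 6 still-open variables draw from only 6 values {6, 7, 9, 10, 11, 12}, so each is used; only Q can be 10, hence Q = 10.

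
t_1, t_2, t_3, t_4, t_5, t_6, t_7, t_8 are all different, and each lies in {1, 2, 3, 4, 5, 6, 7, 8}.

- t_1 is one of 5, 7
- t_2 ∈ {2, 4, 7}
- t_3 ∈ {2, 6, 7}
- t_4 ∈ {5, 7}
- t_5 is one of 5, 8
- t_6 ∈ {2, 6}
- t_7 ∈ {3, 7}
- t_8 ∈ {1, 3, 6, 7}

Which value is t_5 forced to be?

8

The 8 variables draw from only 8 values {1, 2, 3, 4, 5, 6, 7, 8}, so each is used; only t_8 can be 1, hence t_8 = 1.
Among the 7 still-open variables, 3 fits only t_7 (and all 7 values in {2, 3, 4, 5, 6, 7, 8} must be used), so t_7 = 3.
The 6 still-open variables together cover exactly {2, 4, 5, 6, 7, 8} — 6 values for 6 variables — and 4 appears only in t_2's list, so t_2 = 4.
The 5 still-open variables together cover exactly {2, 5, 6, 7, 8} — 5 values for 5 variables — and 8 appears only in t_5's list, so t_5 = 8.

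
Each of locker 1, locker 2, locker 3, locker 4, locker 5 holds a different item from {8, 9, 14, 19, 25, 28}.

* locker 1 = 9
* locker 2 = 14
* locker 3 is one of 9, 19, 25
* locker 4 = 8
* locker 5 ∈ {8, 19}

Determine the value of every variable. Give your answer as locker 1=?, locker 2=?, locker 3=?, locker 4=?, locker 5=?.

locker 1's domain is down to {9}, so locker 1 = 9. Strike 9 from locker 3.
That leaves locker 2 = 14.
locker 4's domain is down to {8}, so locker 4 = 8. Remove 8 from locker 5.
locker 5 has just one choice, so locker 5 = 19. So locker 3 can't be 19.
locker 3's domain is down to {25}, so locker 3 = 25.

locker 1=9, locker 2=14, locker 3=25, locker 4=8, locker 5=19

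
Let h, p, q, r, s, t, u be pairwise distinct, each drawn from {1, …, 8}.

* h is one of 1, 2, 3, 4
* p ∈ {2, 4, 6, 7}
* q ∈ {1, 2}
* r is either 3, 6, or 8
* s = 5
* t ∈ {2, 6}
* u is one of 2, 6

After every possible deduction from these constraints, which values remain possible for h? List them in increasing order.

s's domain is down to {5}, so s = 5.
t and u share exactly the 2 values {2, 6}; by pigeonhole those values go to them, so strike 2, 6 from h, p, q, r.
That leaves q = 1. Strike 1 from h.
No further eliminations apply; h can still be any of 3, 4.

3, 4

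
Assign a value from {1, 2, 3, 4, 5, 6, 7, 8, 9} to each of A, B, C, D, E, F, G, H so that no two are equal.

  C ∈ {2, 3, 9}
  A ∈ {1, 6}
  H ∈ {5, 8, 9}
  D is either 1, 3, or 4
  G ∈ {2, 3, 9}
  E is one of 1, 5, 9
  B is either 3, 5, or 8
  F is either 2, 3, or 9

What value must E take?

1

Among the 8 variables, 4 fits only D (and all 8 values in {1, 2, 3, 4, 5, 6, 8, 9} must be used), so D = 4.
The 7 still-open variables draw from only 7 values {1, 2, 3, 5, 6, 8, 9}, so each is used; only A can be 6, hence A = 6.
Among the 6 still-open variables, 1 fits only E (and all 6 values in {1, 2, 3, 5, 8, 9} must be used), so E = 1.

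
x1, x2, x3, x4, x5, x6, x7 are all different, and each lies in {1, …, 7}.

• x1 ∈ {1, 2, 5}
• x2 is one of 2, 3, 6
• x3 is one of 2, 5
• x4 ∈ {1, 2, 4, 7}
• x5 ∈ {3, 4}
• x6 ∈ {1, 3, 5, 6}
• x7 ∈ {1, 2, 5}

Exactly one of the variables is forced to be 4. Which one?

x5

The 7 variables draw from only 7 values {1, 2, 3, 4, 5, 6, 7}, so each is used; only x4 can be 7, hence x4 = 7.
The 6 still-open variables together cover exactly {1, 2, 3, 4, 5, 6} — 6 values for 6 variables — and 4 appears only in x5's list, so x5 = 4.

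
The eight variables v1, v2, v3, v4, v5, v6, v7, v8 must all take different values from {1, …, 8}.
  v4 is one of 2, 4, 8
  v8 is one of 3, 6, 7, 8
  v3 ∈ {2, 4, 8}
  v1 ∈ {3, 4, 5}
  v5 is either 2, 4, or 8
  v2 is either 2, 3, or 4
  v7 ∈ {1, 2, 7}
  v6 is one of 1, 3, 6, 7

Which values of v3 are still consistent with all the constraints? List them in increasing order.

2, 4, 8

The 8 variables together cover exactly {1, 2, 3, 4, 5, 6, 7, 8} — 8 values for 8 variables — and 5 appears only in v1's list, so v1 = 5.
v3, v4, v5 between them cover only {2, 4, 8} — a naked triple. Remove those values from v2, v7, v8.
v2's domain is down to {3}, so v2 = 3. Remove 3 from v6, v8.
No further eliminations apply; v3 can still be any of 2, 4, 8.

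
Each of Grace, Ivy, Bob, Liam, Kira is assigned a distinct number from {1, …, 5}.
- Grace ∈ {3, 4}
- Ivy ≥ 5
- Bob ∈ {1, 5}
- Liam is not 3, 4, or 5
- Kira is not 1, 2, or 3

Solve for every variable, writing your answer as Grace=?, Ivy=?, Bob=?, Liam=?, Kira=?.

Ivy has just one choice, so Ivy = 5. Remove 5 from Bob, Kira.
Bob has just one choice, so Bob = 1. Eliminate 1 elsewhere: Liam.
Liam must be 2 (only option left).
Kira must be 4 (only option left). So Grace can't be 4.
Grace must be 3 (only option left).

Grace=3, Ivy=5, Bob=1, Liam=2, Kira=4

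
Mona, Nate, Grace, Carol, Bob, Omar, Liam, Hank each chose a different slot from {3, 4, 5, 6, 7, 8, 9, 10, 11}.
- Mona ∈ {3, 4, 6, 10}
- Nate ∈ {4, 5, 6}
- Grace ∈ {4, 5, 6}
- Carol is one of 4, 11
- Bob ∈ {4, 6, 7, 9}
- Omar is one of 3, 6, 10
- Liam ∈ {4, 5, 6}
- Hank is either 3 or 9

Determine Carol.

11

The 8 variables together cover exactly {3, 4, 5, 6, 7, 9, 10, 11} — 8 values for 8 variables — and 7 appears only in Bob's list, so Bob = 7.
Among the 7 still-open variables, 9 fits only Hank (and all 7 values in {3, 4, 5, 6, 9, 10, 11} must be used), so Hank = 9.
The 6 still-open variables draw from only 6 values {3, 4, 5, 6, 10, 11}, so each is used; only Carol can be 11, hence Carol = 11.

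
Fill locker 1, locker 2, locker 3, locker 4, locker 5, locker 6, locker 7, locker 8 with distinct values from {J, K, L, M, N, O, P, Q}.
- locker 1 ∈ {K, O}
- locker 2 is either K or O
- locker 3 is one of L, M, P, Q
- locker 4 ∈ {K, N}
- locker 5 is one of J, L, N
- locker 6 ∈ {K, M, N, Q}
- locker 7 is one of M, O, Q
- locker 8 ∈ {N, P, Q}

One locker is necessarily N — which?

locker 4

The 8 variables draw from only 8 values {J, K, L, M, N, O, P, Q}, so each is used; only locker 5 can be J, hence locker 5 = J.
The 7 still-open variables together cover exactly {K, L, M, N, O, P, Q} — 7 values for 7 variables — and L appears only in locker 3's list, so locker 3 = L.
Among the 6 still-open variables, P fits only locker 8 (and all 6 values in {K, M, N, O, P, Q} must be used), so locker 8 = P.
The 2 variables locker 1 and locker 2 are confined to {K, O}, which locks those values in; drop them from locker 4, locker 6, locker 7.
So N goes to locker 4.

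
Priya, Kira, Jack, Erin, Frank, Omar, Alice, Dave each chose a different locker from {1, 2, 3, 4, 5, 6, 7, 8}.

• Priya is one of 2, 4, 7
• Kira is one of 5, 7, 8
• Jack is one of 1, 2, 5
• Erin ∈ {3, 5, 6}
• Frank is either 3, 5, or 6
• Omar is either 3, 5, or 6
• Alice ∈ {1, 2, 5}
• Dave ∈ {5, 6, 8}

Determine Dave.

The 8 variables together cover exactly {1, 2, 3, 4, 5, 6, 7, 8} — 8 values for 8 variables — and 4 appears only in Priya's list, so Priya = 4.
The 7 still-open variables draw from only 7 values {1, 2, 3, 5, 6, 7, 8}, so each is used; only Kira can be 7, hence Kira = 7.
The 6 still-open variables together cover exactly {1, 2, 3, 5, 6, 8} — 6 values for 6 variables — and 8 appears only in Dave's list, so Dave = 8.

8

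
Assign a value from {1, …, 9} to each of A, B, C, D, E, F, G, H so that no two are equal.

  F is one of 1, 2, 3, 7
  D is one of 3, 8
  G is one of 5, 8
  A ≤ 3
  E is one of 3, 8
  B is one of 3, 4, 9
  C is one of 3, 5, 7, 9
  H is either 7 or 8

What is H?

Among the 8 variables, 4 fits only B (and all 8 values in {1, 2, 3, 4, 5, 7, 8, 9} must be used), so B = 4.
Among the 7 still-open variables, 9 fits only C (and all 7 values in {1, 2, 3, 5, 7, 8, 9} must be used), so C = 9.
The 6 still-open variables draw from only 6 values {1, 2, 3, 5, 7, 8}, so each is used; only G can be 5, hence G = 5.
The 2 variables D and E are confined to {3, 8}, which locks those values in; drop them from A, F, H.
So H = 7.

7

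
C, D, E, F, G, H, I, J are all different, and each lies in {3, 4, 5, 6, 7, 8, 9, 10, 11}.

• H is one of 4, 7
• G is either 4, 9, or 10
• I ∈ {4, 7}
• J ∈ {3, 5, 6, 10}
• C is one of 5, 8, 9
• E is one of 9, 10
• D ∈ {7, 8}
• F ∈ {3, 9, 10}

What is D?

8

Among the 8 variables, 6 fits only J (and all 8 values in {3, 4, 5, 6, 7, 8, 9, 10} must be used), so J = 6.
Among the 7 still-open variables, 3 fits only F (and all 7 values in {3, 4, 5, 7, 8, 9, 10} must be used), so F = 3.
The 6 still-open variables draw from only 6 values {4, 5, 7, 8, 9, 10}, so each is used; only C can be 5, hence C = 5.
The 5 still-open variables together cover exactly {4, 7, 8, 9, 10} — 5 values for 5 variables — and 8 appears only in D's list, so D = 8.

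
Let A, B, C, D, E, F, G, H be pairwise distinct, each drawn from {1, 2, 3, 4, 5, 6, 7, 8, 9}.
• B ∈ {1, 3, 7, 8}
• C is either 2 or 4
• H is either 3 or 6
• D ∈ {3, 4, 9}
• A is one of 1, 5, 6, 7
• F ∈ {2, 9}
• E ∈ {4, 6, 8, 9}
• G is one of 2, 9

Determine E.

The 2 variables F and G are confined to {2, 9}, which locks those values in; drop them from C, D, E.
That leaves C = 4. So D, E can't be 4.
D's domain is down to {3}, so D = 3. Strike 3 from B, H.
H has just one choice, so H = 6. Eliminate 6 elsewhere: A, E.
So E = 8.

8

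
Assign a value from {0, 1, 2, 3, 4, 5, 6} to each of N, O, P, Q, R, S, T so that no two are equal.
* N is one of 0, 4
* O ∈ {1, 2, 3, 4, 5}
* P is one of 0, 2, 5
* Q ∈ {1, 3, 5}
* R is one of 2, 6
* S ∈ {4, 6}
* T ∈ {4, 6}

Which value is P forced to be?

5

S and T share exactly the 2 values {4, 6}; by pigeonhole those values go to them, so strike 4, 6 from N, O, R.
N must be 0 (only option left). Eliminate 0 elsewhere: P.
R has just one choice, so R = 2. Remove 2 from O, P.
So P = 5.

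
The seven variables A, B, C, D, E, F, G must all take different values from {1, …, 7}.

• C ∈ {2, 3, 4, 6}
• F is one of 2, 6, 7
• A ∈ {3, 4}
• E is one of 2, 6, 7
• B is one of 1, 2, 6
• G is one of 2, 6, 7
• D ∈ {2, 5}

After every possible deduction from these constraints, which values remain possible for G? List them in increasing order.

2, 6, 7

Among the 7 variables, 1 fits only B (and all 7 values in {1, 2, 3, 4, 5, 6, 7} must be used), so B = 1.
Among the 6 still-open variables, 5 fits only D (and all 6 values in {2, 3, 4, 5, 6, 7} must be used), so D = 5.
The 3 variables E, F, G are confined to {2, 6, 7}, which locks those values in; drop them from C.
No further eliminations apply; G can still be any of 2, 6, 7.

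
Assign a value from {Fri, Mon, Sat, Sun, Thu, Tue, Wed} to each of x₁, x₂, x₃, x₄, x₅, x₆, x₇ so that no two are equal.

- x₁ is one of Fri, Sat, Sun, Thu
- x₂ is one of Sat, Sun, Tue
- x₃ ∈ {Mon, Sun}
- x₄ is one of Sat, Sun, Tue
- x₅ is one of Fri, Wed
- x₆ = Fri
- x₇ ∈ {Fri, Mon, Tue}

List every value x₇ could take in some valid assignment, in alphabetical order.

Mon, Tue

x₆ has just one choice, so x₆ = Fri. Eliminate Fri elsewhere: x₁, x₅, x₇.
x₅ has just one choice, so x₅ = Wed.
The 5 still-open variables draw from only 5 values {Mon, Sat, Sun, Thu, Tue}, so each is used; only x₁ can be Thu, hence x₁ = Thu.
No further eliminations apply; x₇ can still be any of Mon, Tue.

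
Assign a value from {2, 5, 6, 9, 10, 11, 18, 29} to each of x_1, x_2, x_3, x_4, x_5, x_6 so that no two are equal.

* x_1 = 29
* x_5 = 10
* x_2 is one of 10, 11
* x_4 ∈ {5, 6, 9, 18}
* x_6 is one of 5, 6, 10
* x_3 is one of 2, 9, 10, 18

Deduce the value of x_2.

11

x_1 has just one choice, so x_1 = 29.
That leaves x_5 = 10. Strike 10 from x_2, x_3, x_6.
So x_2 = 11.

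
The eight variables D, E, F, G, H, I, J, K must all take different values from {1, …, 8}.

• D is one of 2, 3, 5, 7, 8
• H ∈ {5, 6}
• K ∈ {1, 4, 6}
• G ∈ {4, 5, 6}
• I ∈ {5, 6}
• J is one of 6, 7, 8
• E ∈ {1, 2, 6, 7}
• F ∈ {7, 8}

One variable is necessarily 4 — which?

G

The 8 variables draw from only 8 values {1, 2, 3, 4, 5, 6, 7, 8}, so each is used; only D can be 3, hence D = 3.
The 7 still-open variables together cover exactly {1, 2, 4, 5, 6, 7, 8} — 7 values for 7 variables — and 2 appears only in E's list, so E = 2.
Among the 6 still-open variables, 1 fits only K (and all 6 values in {1, 4, 5, 6, 7, 8} must be used), so K = 1.
Among the 5 still-open variables, 4 fits only G (and all 5 values in {4, 5, 6, 7, 8} must be used), so G = 4.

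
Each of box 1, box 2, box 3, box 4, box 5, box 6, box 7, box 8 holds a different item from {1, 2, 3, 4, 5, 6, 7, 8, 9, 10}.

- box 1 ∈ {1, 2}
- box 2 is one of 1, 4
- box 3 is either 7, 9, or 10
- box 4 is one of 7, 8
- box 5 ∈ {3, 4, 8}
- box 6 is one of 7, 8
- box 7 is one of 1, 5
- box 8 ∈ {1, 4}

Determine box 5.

3

The 2 variables box 2 and box 8 are confined to {1, 4}, which locks those values in; drop them from box 1, box 5, box 7.
box 1 has just one choice, so box 1 = 2.
That leaves box 7 = 5.
box 4 and box 6 share exactly the 2 values {7, 8}; by pigeonhole those values go to them, so strike 7, 8 from box 3, box 5.
So box 5 = 3.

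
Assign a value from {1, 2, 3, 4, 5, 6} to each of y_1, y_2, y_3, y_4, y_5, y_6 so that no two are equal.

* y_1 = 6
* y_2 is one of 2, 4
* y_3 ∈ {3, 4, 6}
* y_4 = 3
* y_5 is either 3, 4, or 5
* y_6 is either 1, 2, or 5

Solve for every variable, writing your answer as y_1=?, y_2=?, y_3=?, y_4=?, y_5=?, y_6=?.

y_1 must be 6 (only option left). Remove 6 from y_3.
y_4 must be 3 (only option left). So y_3, y_5 can't be 3.
y_3 must be 4 (only option left). Strike 4 from y_2, y_5.
That leaves y_5 = 5. Strike 5 from y_6.
y_2's domain is down to {2}, so y_2 = 2. So y_6 can't be 2.
y_6 has just one choice, so y_6 = 1.

y_1=6, y_2=2, y_3=4, y_4=3, y_5=5, y_6=1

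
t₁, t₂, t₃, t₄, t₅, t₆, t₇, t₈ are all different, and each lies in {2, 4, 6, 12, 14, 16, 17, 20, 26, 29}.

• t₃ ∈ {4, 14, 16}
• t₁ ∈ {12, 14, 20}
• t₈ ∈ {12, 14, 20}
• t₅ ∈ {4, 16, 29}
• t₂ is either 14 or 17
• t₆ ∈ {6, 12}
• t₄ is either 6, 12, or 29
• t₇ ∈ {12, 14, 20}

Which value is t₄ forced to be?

Among the 8 variables, 17 fits only t₂ (and all 8 values in {4, 6, 12, 14, 16, 17, 20, 29} must be used), so t₂ = 17.
The 3 variables t₁, t₇, t₈ are confined to {12, 14, 20}, which locks those values in; drop them from t₃, t₄, t₆.
t₆ must be 6 (only option left). Strike 6 from t₄.
So t₄ = 29.

29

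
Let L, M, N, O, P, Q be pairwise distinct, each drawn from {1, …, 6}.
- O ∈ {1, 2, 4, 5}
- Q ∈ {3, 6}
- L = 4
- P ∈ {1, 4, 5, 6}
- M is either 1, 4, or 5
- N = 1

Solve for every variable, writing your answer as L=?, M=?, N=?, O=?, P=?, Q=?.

L has just one choice, so L = 4. Eliminate 4 elsewhere: M, O, P.
N has just one choice, so N = 1. Strike 1 from M, O, P.
M must be 5 (only option left). Remove 5 from O, P.
O's domain is down to {2}, so O = 2.
P has just one choice, so P = 6. Strike 6 from Q.
That leaves Q = 3.

L=4, M=5, N=1, O=2, P=6, Q=3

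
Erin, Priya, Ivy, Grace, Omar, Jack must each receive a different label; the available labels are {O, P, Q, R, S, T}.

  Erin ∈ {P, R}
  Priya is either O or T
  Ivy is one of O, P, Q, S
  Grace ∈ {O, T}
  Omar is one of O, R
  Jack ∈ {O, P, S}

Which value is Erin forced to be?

P

Among the 6 variables, Q fits only Ivy (and all 6 values in {O, P, Q, R, S, T} must be used), so Ivy = Q.
The 5 still-open variables together cover exactly {O, P, R, S, T} — 5 values for 5 variables — and S appears only in Jack's list, so Jack = S.
The 4 still-open variables together cover exactly {O, P, R, T} — 4 values for 4 variables — and P appears only in Erin's list, so Erin = P.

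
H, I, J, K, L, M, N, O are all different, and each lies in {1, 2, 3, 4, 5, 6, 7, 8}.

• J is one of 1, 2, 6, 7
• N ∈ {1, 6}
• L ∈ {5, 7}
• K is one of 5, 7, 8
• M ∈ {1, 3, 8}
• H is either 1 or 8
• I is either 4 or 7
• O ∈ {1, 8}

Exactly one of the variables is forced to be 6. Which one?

Among the 8 variables, 2 fits only J (and all 8 values in {1, 2, 3, 4, 5, 6, 7, 8} must be used), so J = 2.
The 7 still-open variables together cover exactly {1, 3, 4, 5, 6, 7, 8} — 7 values for 7 variables — and 3 appears only in M's list, so M = 3.
Among the 6 still-open variables, 4 fits only I (and all 6 values in {1, 4, 5, 6, 7, 8} must be used), so I = 4.
The 5 still-open variables together cover exactly {1, 5, 6, 7, 8} — 5 values for 5 variables — and 6 appears only in N's list, so N = 6.

N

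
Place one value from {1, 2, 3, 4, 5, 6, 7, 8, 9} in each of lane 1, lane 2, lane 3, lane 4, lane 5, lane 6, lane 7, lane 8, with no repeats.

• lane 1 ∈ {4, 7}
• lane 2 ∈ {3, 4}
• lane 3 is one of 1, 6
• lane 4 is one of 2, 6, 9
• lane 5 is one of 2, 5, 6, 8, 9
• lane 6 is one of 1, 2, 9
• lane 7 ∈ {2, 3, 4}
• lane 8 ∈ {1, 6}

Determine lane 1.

7

lane 3 and lane 8 between them cover only {1, 6} — a naked pair. Remove those values from lane 4, lane 5, lane 6.
The 2 variables lane 4 and lane 6 are confined to {2, 9}, which locks those values in; drop them from lane 5, lane 7.
lane 2 and lane 7 between them cover only {3, 4} — a naked pair. Remove those values from lane 1.
So lane 1 = 7.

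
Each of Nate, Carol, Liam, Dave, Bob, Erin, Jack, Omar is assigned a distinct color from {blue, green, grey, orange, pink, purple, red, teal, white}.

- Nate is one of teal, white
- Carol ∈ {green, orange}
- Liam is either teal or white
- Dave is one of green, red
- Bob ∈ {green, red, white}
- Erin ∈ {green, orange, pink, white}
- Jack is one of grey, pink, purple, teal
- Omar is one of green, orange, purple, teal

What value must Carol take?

orange

The 8 variables draw from only 8 values {green, grey, orange, pink, purple, red, teal, white}, so each is used; only Jack can be grey, hence Jack = grey.
Among the 7 still-open variables, pink fits only Erin (and all 7 values in {green, orange, pink, purple, red, teal, white} must be used), so Erin = pink.
The 6 still-open variables draw from only 6 values {green, orange, purple, red, teal, white}, so each is used; only Omar can be purple, hence Omar = purple.
The 5 still-open variables together cover exactly {green, orange, red, teal, white} — 5 values for 5 variables — and orange appears only in Carol's list, so Carol = orange.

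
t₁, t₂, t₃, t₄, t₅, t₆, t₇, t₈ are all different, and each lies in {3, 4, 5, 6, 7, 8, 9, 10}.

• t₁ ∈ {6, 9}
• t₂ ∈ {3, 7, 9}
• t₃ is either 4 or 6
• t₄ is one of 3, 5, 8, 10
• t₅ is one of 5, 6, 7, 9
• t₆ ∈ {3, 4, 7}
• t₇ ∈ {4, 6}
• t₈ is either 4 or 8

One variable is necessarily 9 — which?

The 8 variables together cover exactly {3, 4, 5, 6, 7, 8, 9, 10} — 8 values for 8 variables — and 10 appears only in t₄'s list, so t₄ = 10.
Among the 7 still-open variables, 5 fits only t₅ (and all 7 values in {3, 4, 5, 6, 7, 8, 9} must be used), so t₅ = 5.
The 6 still-open variables draw from only 6 values {3, 4, 6, 7, 8, 9}, so each is used; only t₈ can be 8, hence t₈ = 8.
The 2 variables t₃ and t₇ are confined to {4, 6}, which locks those values in; drop them from t₁, t₆.
So 9 goes to t₁.

t₁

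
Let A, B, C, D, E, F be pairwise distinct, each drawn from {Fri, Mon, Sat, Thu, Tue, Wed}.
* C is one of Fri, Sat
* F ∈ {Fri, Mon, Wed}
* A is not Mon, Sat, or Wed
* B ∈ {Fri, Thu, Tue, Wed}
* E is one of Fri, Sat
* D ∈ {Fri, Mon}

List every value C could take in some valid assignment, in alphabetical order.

The 2 variables C and E are confined to {Fri, Sat}, which locks those values in; drop them from A, B, D, F.
D must be Mon (only option left). Strike Mon from F.
That leaves F = Wed. Remove Wed from B.
No further eliminations apply; C can still be any of Fri, Sat.

Fri, Sat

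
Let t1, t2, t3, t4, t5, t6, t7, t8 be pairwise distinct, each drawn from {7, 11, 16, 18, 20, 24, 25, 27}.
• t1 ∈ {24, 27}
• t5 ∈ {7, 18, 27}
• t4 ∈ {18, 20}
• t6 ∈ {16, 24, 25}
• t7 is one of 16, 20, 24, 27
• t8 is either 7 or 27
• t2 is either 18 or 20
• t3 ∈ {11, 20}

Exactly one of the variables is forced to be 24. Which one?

Among the 8 variables, 11 fits only t3 (and all 8 values in {7, 11, 16, 18, 20, 24, 25, 27} must be used), so t3 = 11.
Among the 7 still-open variables, 25 fits only t6 (and all 7 values in {7, 16, 18, 20, 24, 25, 27} must be used), so t6 = 25.
The 6 still-open variables draw from only 6 values {7, 16, 18, 20, 24, 27}, so each is used; only t7 can be 16, hence t7 = 16.
The 5 still-open variables draw from only 5 values {7, 18, 20, 24, 27}, so each is used; only t1 can be 24, hence t1 = 24.

t1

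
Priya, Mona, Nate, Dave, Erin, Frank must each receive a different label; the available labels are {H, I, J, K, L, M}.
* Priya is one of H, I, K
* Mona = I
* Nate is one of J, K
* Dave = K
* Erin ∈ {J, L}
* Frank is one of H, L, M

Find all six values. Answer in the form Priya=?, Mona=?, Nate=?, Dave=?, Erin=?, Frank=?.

Mona's domain is down to {I}, so Mona = I. Strike I from Priya.
That leaves Dave = K. Remove K from Priya, Nate.
Priya must be H (only option left). Eliminate H elsewhere: Frank.
Nate must be J (only option left). Remove J from Erin.
That leaves Erin = L. Strike L from Frank.
Frank must be M (only option left).

Priya=H, Mona=I, Nate=J, Dave=K, Erin=L, Frank=M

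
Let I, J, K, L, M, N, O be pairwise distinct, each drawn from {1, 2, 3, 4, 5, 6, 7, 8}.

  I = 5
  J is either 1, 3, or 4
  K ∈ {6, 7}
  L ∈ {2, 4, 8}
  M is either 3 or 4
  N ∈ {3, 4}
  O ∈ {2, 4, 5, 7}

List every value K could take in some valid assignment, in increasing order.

6, 7

I must be 5 (only option left). Strike 5 from O.
M and N between them cover only {3, 4} — a naked pair. Remove those values from J, L, O.
That leaves J = 1.
No further eliminations apply; K can still be any of 6, 7.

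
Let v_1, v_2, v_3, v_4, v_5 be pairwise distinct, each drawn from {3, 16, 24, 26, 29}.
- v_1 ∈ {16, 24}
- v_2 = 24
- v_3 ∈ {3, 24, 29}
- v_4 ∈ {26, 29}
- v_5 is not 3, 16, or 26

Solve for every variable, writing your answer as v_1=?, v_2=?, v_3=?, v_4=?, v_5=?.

v_2's domain is down to {24}, so v_2 = 24. Strike 24 from v_1, v_3, v_5.
v_5's domain is down to {29}, so v_5 = 29. Strike 29 from v_3, v_4.
v_1 must be 16 (only option left).
That leaves v_3 = 3.
That leaves v_4 = 26.

v_1=16, v_2=24, v_3=3, v_4=26, v_5=29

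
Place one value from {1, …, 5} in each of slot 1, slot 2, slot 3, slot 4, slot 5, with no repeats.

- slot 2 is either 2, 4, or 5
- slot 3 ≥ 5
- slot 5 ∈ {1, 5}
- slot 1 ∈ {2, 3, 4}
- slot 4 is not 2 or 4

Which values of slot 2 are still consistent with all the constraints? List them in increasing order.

slot 3's domain is down to {5}, so slot 3 = 5. Eliminate 5 elsewhere: slot 2, slot 4, slot 5.
slot 5 must be 1 (only option left). Strike 1 from slot 4.
slot 4's domain is down to {3}, so slot 4 = 3. Strike 3 from slot 1.
No further eliminations apply; slot 2 can still be any of 2, 4.

2, 4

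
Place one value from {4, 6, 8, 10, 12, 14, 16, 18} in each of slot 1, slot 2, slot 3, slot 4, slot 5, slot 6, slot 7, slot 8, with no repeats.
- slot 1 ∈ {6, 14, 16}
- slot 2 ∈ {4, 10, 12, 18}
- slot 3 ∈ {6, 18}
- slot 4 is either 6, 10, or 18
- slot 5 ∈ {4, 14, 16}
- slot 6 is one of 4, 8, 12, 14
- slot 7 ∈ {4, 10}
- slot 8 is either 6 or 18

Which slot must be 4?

The 8 variables draw from only 8 values {4, 6, 8, 10, 12, 14, 16, 18}, so each is used; only slot 6 can be 8, hence slot 6 = 8.
The 7 still-open variables draw from only 7 values {4, 6, 10, 12, 14, 16, 18}, so each is used; only slot 2 can be 12, hence slot 2 = 12.
slot 3 and slot 8 share exactly the 2 values {6, 18}; by pigeonhole those values go to them, so strike 6, 18 from slot 1, slot 4.
slot 4 must be 10 (only option left). Strike 10 from slot 7.
So 4 goes to slot 7.

slot 7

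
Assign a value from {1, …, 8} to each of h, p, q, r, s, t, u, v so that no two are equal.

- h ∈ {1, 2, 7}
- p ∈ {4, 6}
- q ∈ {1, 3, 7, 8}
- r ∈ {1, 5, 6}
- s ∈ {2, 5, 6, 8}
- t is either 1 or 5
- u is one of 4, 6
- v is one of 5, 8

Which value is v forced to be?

8

The 8 variables draw from only 8 values {1, 2, 3, 4, 5, 6, 7, 8}, so each is used; only q can be 3, hence q = 3.
The 7 still-open variables together cover exactly {1, 2, 4, 5, 6, 7, 8} — 7 values for 7 variables — and 7 appears only in h's list, so h = 7.
Among the 6 still-open variables, 2 fits only s (and all 6 values in {1, 2, 4, 5, 6, 8} must be used), so s = 2.
The 5 still-open variables draw from only 5 values {1, 4, 5, 6, 8}, so each is used; only v can be 8, hence v = 8.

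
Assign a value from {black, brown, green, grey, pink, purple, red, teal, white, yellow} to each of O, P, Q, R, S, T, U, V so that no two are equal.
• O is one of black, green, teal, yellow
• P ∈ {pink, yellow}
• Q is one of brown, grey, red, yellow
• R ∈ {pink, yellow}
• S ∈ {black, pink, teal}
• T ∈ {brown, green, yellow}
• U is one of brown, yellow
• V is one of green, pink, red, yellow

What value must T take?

green

The 8 variables draw from only 8 values {black, brown, green, grey, pink, red, teal, yellow}, so each is used; only Q can be grey, hence Q = grey.
The 7 still-open variables together cover exactly {black, brown, green, pink, red, teal, yellow} — 7 values for 7 variables — and red appears only in V's list, so V = red.
P and R between them cover only {pink, yellow} — a naked pair. Remove those values from O, S, T, U.
U has just one choice, so U = brown. Remove brown from T.
So T = green.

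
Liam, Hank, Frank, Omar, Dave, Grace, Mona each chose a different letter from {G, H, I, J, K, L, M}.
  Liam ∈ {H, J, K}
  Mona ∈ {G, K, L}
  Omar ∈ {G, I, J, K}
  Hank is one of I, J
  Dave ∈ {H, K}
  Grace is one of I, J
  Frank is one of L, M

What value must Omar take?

Among the 7 variables, M fits only Frank (and all 7 values in {G, H, I, J, K, L, M} must be used), so Frank = M.
The 6 still-open variables together cover exactly {G, H, I, J, K, L} — 6 values for 6 variables — and L appears only in Mona's list, so Mona = L.
Among the 5 still-open variables, G fits only Omar (and all 5 values in {G, H, I, J, K} must be used), so Omar = G.

G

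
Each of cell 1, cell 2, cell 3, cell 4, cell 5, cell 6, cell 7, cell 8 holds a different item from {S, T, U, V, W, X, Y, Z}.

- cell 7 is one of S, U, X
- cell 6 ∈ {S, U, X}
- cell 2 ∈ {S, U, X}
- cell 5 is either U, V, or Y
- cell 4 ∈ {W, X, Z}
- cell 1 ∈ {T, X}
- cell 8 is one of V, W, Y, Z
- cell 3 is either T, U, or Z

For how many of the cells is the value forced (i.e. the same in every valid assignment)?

cell 2, cell 6, cell 7 share exactly the 3 values {S, U, X}; by pigeonhole those values go to them, so strike S, U, X from cell 1, cell 3, cell 4, cell 5.
That leaves cell 1 = T. Strike T from cell 3.
cell 3's domain is down to {Z}, so cell 3 = Z. Eliminate Z elsewhere: cell 4, cell 8.
That leaves cell 4 = W. Eliminate W elsewhere: cell 8.
Determined: cell 1=T, cell 3=Z, cell 4=W. The other cells each still have more than one consistent value. That makes 3.

3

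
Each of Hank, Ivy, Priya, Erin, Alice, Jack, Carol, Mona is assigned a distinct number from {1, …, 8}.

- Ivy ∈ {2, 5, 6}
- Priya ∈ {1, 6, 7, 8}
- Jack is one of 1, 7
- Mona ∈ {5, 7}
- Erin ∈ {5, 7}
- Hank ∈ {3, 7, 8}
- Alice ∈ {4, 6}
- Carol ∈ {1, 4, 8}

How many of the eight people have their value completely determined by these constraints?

The 8 variables together cover exactly {1, 2, 3, 4, 5, 6, 7, 8} — 8 values for 8 variables — and 2 appears only in Ivy's list, so Ivy = 2.
The 7 still-open variables draw from only 7 values {1, 3, 4, 5, 6, 7, 8}, so each is used; only Hank can be 3, hence Hank = 3.
The 2 variables Erin and Mona are confined to {5, 7}, which locks those values in; drop them from Priya, Jack.
Jack must be 1 (only option left). Remove 1 from Priya, Carol.
Determined: Hank=3, Ivy=2, Jack=1. The other people each still have more than one consistent value. That makes 3.

3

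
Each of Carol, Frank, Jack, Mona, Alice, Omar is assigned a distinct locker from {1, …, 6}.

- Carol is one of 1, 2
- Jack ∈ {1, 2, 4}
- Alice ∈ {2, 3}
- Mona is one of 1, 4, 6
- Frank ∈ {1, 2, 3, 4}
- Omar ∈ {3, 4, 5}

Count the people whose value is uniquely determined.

2

The 6 variables draw from only 6 values {1, 2, 3, 4, 5, 6}, so each is used; only Omar can be 5, hence Omar = 5.
Among the 5 still-open variables, 6 fits only Mona (and all 5 values in {1, 2, 3, 4, 6} must be used), so Mona = 6.
Determined: Mona=6, Omar=5. The other people each still have more than one consistent value. That makes 2.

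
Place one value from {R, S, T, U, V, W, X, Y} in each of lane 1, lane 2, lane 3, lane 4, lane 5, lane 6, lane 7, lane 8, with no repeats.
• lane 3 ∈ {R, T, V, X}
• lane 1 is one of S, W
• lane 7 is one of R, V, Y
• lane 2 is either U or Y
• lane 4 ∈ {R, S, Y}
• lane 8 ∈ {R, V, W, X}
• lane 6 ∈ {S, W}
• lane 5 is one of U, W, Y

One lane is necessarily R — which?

Among the 8 variables, T fits only lane 3 (and all 8 values in {R, S, T, U, V, W, X, Y} must be used), so lane 3 = T.
Among the 7 still-open variables, X fits only lane 8 (and all 7 values in {R, S, U, V, W, X, Y} must be used), so lane 8 = X.
Among the 6 still-open variables, V fits only lane 7 (and all 6 values in {R, S, U, V, W, Y} must be used), so lane 7 = V.
The 5 still-open variables draw from only 5 values {R, S, U, W, Y}, so each is used; only lane 4 can be R, hence lane 4 = R.

lane 4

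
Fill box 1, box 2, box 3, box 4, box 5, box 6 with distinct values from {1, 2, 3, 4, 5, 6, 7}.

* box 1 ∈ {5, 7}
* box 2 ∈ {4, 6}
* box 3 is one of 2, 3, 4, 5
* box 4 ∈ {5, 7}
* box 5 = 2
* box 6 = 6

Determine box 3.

3

box 5 must be 2 (only option left). Remove 2 from box 3.
box 6 must be 6 (only option left). Remove 6 from box 2.
That leaves box 2 = 4. Eliminate 4 elsewhere: box 3.
The 3 still-open variables draw from only 3 values {3, 5, 7}, so each is used; only box 3 can be 3, hence box 3 = 3.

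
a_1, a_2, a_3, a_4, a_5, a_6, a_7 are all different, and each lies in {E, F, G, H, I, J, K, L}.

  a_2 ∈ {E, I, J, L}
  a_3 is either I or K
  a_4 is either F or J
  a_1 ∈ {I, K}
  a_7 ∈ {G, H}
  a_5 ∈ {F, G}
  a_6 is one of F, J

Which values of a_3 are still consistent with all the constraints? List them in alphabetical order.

I, K

The 2 variables a_1 and a_3 are confined to {I, K}, which locks those values in; drop them from a_2.
a_4 and a_6 share exactly the 2 values {F, J}; by pigeonhole those values go to them, so strike F, J from a_2, a_5.
That leaves a_5 = G. Strike G from a_7.
That leaves a_7 = H.
No further eliminations apply; a_3 can still be any of I, K.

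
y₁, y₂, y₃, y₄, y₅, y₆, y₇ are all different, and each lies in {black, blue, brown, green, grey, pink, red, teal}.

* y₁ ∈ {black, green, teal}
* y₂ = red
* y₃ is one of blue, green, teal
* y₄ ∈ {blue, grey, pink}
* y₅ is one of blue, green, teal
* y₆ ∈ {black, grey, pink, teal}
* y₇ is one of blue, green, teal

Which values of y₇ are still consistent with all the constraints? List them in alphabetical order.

y₂'s domain is down to {red}, so y₂ = red.
y₃, y₅, y₇ share exactly the 3 values {blue, green, teal}; by pigeonhole those values go to them, so strike blue, green, teal from y₁, y₄, y₆.
That leaves y₁ = black. Strike black from y₆.
No further eliminations apply; y₇ can still be any of blue, green, teal.

blue, green, teal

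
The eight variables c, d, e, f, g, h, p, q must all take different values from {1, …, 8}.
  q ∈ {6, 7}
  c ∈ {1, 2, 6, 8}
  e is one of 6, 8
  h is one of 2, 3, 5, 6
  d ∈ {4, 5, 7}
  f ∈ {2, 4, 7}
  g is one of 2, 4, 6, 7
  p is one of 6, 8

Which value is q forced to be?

The 8 variables draw from only 8 values {1, 2, 3, 4, 5, 6, 7, 8}, so each is used; only c can be 1, hence c = 1.
The 7 still-open variables draw from only 7 values {2, 3, 4, 5, 6, 7, 8}, so each is used; only h can be 3, hence h = 3.
The 6 still-open variables together cover exactly {2, 4, 5, 6, 7, 8} — 6 values for 6 variables — and 5 appears only in d's list, so d = 5.
The 2 variables e and p are confined to {6, 8}, which locks those values in; drop them from g, q.
So q = 7.

7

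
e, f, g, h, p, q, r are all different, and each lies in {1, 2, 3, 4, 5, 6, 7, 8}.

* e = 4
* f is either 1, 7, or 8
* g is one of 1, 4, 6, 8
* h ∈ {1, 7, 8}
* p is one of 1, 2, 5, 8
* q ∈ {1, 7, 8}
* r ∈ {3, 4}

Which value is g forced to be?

e must be 4 (only option left). So g, r can't be 4.
r's domain is down to {3}, so r = 3.
f, h, q between them cover only {1, 7, 8} — a naked triple. Remove those values from g, p.
So g = 6.

6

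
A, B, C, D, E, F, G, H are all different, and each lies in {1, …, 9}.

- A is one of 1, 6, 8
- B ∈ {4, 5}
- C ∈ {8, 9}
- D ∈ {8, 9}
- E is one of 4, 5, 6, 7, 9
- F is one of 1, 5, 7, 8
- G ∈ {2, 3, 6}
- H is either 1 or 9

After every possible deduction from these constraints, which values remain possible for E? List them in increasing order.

C and D between them cover only {8, 9} — a naked pair. Remove those values from A, E, F, H.
H's domain is down to {1}, so H = 1. Remove 1 from A, F.
A has just one choice, so A = 6. So E, G can't be 6.
No further eliminations apply; E can still be any of 4, 5, 7.

4, 5, 7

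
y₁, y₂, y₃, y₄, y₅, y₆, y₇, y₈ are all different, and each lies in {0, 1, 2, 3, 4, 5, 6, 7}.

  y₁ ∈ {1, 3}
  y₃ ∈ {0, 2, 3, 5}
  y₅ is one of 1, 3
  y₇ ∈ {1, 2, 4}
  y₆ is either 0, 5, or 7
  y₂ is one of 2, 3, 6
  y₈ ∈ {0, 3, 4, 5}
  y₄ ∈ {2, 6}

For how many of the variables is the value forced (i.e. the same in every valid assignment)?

2

The 8 variables together cover exactly {0, 1, 2, 3, 4, 5, 6, 7} — 8 values for 8 variables — and 7 appears only in y₆'s list, so y₆ = 7.
y₁ and y₅ between them cover only {1, 3} — a naked pair. Remove those values from y₂, y₃, y₇, y₈.
y₂ and y₄ between them cover only {2, 6} — a naked pair. Remove those values from y₃, y₇.
y₇ must be 4 (only option left). Remove 4 from y₈.
Determined: y₆=7, y₇=4. The other variables each still have more than one consistent value. That makes 2.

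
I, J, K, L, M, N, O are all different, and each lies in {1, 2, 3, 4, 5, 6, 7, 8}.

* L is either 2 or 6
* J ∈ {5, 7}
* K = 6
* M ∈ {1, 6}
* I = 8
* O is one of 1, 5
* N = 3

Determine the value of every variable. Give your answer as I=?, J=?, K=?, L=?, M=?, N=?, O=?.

I has just one choice, so I = 8.
K's domain is down to {6}, so K = 6. So L, M can't be 6.
L must be 2 (only option left).
M must be 1 (only option left). Eliminate 1 elsewhere: O.
N must be 3 (only option left).
O's domain is down to {5}, so O = 5. Eliminate 5 elsewhere: J.
That leaves J = 7.

I=8, J=7, K=6, L=2, M=1, N=3, O=5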